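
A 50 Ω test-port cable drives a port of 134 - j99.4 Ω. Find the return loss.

Γ = (84 − j99.4)/(184 − j99.4), |Γ| = 0.622
RL = −20·log₁₀|Γ| = −20·log₁₀(0.622)

RL ≈ 4.12 dB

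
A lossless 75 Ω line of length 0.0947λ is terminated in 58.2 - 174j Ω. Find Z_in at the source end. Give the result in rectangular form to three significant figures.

Z_in ≈ 12.3 − j50.5 Ω

βl = 2π × 0.0947 = 34.1°
tan(βl) = tan(34.1°) = 0.677
Z_in = Z_0·(Z_L + jZ_0·tanβl)/(Z_0 + jZ_L·tanβl)
     = 75·(58.2 − j123)/(193 + j39.4)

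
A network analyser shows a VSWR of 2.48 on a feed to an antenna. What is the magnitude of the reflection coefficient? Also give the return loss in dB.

|Γ| ≈ 0.425; return loss ≈ 7.43 dB

|Γ| = (S − 1)/(S + 1) = (2.48 − 1)/(2.48 + 1) = 1.48/3.48
RL = −20·log₁₀|Γ| = −20·log₁₀(0.425)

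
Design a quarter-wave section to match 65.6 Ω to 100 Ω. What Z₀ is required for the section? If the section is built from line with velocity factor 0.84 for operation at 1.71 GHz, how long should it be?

Z_qwt ≈ 81 Ω; length ≈ 3.68 cm

Z_qwt = √(Z_0·R_L) = √(100 × 65.6) = √6560
λ = 0.84·c/f = 0.147 m, so l = λ/4 = 0.0368 m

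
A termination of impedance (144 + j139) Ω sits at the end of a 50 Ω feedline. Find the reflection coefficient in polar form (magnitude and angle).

Γ = (Z_L − Z_0)/(Z_L + Z_0) = (94 + j139)/(194 + j139)
|Γ| = 168/239 = 0.703

Γ ≈ 0.703 ∠ 20.3°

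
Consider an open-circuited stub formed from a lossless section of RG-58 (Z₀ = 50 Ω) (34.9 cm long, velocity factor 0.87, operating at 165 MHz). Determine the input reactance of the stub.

λ = v/f = 0.87·c / 165 MHz = 1.58 m
βl = 2π·l/λ = 2π × 0.221 = 79.4°
tan(βl) = 5.36
For an open-circuited stub, Z_in = −jZ_0·cot(βl) = −jZ_0/tan(βl)

X_in ≈ -9.33 Ω (capacitive)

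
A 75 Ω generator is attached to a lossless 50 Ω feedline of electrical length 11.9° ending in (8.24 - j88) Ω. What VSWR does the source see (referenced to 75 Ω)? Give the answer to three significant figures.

VSWR ≈ 25.8

tan(βl) = 0.211
Z_in = Z_0·(Z_L + jZ_0·tanβl)/(Z_0 + jZ_L·tanβl) = 4.58 − j56.6 Ω
Γ_s = (Z_in − Z_s)/(Z_in + Z_s) = (-70.4 − j56.6)/(79.6 − j56.6), |Γ_s| = 0.925
VSWR = (1 + |Γ_s|)/(1 − |Γ_s|)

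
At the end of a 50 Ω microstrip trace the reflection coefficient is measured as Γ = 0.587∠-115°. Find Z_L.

Z_L ≈ 17.8 − j28.9 Ω

Z_L = Z_0·(1 + Γ)/(1 − Γ) = 50·(0.752 − j0.532)/(1.25 + j0.532)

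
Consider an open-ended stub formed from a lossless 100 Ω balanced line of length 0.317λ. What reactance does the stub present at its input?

βl = 2π × 0.317 = 114°
tan(βl) = -2.23
For an open-ended stub, Z_in = −jZ_0·cot(βl) = −jZ_0/tan(βl)

X_in ≈ 44.8 Ω (inductive)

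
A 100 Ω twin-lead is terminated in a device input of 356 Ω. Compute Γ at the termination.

Γ = (Z_L − Z_0)/(Z_L + Z_0) = (356 − 100)/(356 + 100) = 256/456

Γ = 0.561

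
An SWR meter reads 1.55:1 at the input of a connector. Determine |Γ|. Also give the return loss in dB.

|Γ| ≈ 0.216; return loss ≈ 13.3 dB

|Γ| = (S − 1)/(S + 1) = (1.55 − 1)/(1.55 + 1) = 0.55/2.55
RL = −20·log₁₀|Γ| = −20·log₁₀(0.216)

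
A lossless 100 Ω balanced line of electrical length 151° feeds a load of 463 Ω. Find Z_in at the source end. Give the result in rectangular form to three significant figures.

Z_in ≈ 79.8 + j149 Ω

tan(βl) = tan(151°) = -0.554
Z_in = Z_0·(Z_L + jZ_0·tanβl)/(Z_0 + jZ_L·tanβl)
     = 100·(463 − j55.4)/(100 − j257)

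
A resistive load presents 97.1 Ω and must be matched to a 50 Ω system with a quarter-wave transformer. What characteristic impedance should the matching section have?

Z_qwt = √(Z_0·R_L) = √(50 × 97.1) = √4855

Z_qwt ≈ 69.7 Ω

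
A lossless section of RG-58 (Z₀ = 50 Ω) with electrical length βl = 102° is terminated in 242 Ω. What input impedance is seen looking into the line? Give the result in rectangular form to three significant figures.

tan(βl) = tan(102°) = -4.7
Z_in = Z_0·(Z_L + jZ_0·tanβl)/(Z_0 + jZ_L·tanβl)
     = 50·(242 − j235)/(50 − j1140)

Z_in ≈ 10.8 + j10.2 Ω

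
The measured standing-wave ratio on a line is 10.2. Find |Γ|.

|Γ| = (S − 1)/(S + 1) = (10.2 − 1)/(10.2 + 1) = 9.2/11.2

|Γ| ≈ 0.821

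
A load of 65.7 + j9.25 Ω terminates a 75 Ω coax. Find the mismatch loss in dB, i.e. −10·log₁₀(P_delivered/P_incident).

Γ = (-9.3 + j9.25)/(140.7 + j9.25), |Γ| = 0.093
|Γ|² = 0.00865, so P_del/P_inc = 1 − |Γ|² = 0.991
ML = −10·log₁₀(1 − |Γ|²)

mismatch loss ≈ 0.0377 dB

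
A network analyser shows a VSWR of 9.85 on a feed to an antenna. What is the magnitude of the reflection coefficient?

|Γ| = (S − 1)/(S + 1) = (9.85 − 1)/(9.85 + 1) = 8.85/10.8

|Γ| ≈ 0.816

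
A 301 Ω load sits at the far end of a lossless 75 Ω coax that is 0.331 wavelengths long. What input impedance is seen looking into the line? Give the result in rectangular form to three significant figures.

βl = 2π × 0.331 = 119°
tan(βl) = tan(119°) = -1.79
Z_in = Z_0·(Z_L + jZ_0·tanβl)/(Z_0 + jZ_L·tanβl)
     = 75·(301 − j134)/(75 − j539)

Z_in ≈ 24 + j38.5 Ω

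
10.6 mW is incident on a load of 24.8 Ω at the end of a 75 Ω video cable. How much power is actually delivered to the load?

Γ = (24.8 − 75)/(24.8 + 75) = -0.503
|Γ|² = 0.253
P_refl = |Γ|²·P_inc = 2.68 mW, P_del = (1 − |Γ|²)·P_inc = 7.92 mW

P_delivered ≈ 7.92 mW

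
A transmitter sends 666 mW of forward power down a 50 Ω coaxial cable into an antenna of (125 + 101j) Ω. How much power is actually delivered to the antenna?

|Γ| = |(75 + j101)/(175 + j101)| = 0.623
|Γ|² = 0.388
P_refl = |Γ|²·P_inc = 258 mW, P_del = (1 − |Γ|²)·P_inc = 408 mW

P_delivered ≈ 408 mW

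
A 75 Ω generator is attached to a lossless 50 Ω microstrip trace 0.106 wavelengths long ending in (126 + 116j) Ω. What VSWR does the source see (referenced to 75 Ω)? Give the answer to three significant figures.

VSWR ≈ 4.06

βl = 2π × 0.106 = 38.2°
tan(βl) = 0.786
Z_in = Z_0·(Z_L + jZ_0·tanβl)/(Z_0 + jZ_L·tanβl) = 44.3 − j82.1 Ω
Γ_s = (Z_in − Z_s)/(Z_in + Z_s) = (-30.7 − j82.1)/(119 − j82.1), |Γ_s| = 0.605
VSWR = (1 + |Γ_s|)/(1 − |Γ_s|)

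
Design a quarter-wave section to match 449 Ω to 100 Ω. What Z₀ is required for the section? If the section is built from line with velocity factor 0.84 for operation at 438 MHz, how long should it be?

Z_qwt ≈ 212 Ω; length ≈ 14.4 cm

Z_qwt = √(Z_0·R_L) = √(100 × 449) = √44900
λ = 0.84·c/f = 0.575 m, so l = λ/4 = 0.144 m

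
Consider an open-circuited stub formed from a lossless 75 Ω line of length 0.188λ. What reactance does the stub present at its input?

βl = 2π × 0.188 = 67.7°
tan(βl) = 2.44
For an open-circuited stub, Z_in = −jZ_0·cot(βl) = −jZ_0/tan(βl)

X_in ≈ -30.8 Ω (capacitive)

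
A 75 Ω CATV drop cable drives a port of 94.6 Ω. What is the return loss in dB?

RL ≈ 18.7 dB

Γ = (94.6 − 75)/(94.6 + 75) = 0.116
RL = −20·log₁₀|Γ| = −20·log₁₀(0.116)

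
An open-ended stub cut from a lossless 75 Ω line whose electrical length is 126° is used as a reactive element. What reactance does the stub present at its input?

tan(βl) = -1.38
For an open-ended stub, Z_in = −jZ_0·cot(βl) = −jZ_0/tan(βl)

X_in ≈ 54.5 Ω (inductive)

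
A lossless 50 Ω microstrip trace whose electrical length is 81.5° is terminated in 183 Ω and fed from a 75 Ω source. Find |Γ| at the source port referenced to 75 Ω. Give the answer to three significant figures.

tan(βl) = 6.69
Z_in = Z_0·(Z_L + jZ_0·tanβl)/(Z_0 + jZ_L·tanβl) = 13.9 − j6.9 Ω
Γ_s = (Z_in − Z_s)/(Z_in + Z_s) = (-61.1 − j6.9)/(88.9 − j6.9), |Γ_s| = 0.689

|Γ| ≈ 0.689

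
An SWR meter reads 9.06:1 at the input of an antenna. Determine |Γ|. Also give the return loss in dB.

|Γ| ≈ 0.801; return loss ≈ 1.93 dB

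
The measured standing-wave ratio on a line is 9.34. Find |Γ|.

|Γ| = (S − 1)/(S + 1) = (9.34 − 1)/(9.34 + 1) = 8.34/10.3

|Γ| ≈ 0.807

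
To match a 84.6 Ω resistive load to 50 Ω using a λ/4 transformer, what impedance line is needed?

Z_qwt = √(Z_0·R_L) = √(50 × 84.6) = √4230

Z_qwt ≈ 65 Ω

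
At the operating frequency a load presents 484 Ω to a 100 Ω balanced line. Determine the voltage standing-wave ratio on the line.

VSWR ≈ 4.84

Γ = (484 − 100)/(484 + 100) = 0.658
VSWR = (1 + 0.658)/(1 − 0.658)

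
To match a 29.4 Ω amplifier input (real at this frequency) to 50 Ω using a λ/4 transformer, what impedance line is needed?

Z_qwt ≈ 38.3 Ω

Z_qwt = √(Z_0·R_L) = √(50 × 29.4) = √1470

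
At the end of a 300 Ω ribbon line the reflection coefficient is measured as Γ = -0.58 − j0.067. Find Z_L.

Z_L = Z_0·(1 + Γ)/(1 − Γ) = 300·(0.42 − j0.067)/(1.58 + j0.067)

Z_L ≈ 79.1 − j16.1 Ω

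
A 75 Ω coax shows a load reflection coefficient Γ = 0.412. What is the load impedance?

Z_L = Z_0·(1 + Γ)/(1 − Γ) = 75·(1.41)/(0.588)

Z_L ≈ 180 Ω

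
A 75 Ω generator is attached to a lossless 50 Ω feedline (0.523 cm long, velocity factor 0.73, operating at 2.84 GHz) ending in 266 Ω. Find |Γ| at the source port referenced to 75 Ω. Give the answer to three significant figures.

λ = v/f = 0.73·c / 2.84 GHz = 0.0771 m
βl = 2π·l/λ = 2π × 0.0678 = 24.4°
tan(βl) = 0.454
Z_in = Z_0·(Z_L + jZ_0·tanβl)/(Z_0 + jZ_L·tanβl) = 47 − j90.7 Ω
Γ_s = (Z_in − Z_s)/(Z_in + Z_s) = (-28 − j90.7)/(122 − j90.7), |Γ_s| = 0.625

|Γ| ≈ 0.625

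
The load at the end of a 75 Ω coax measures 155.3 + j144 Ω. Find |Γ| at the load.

|Γ| ≈ 0.607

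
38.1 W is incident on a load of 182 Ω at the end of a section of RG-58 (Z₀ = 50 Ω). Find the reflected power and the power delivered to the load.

Γ = (182 − 50)/(182 + 50) = 0.569
|Γ|² = 0.324
P_refl = |Γ|²·P_inc = 12.3 W, P_del = (1 − |Γ|²)·P_inc = 25.8 W

P_reflected ≈ 12.3 W; P_delivered ≈ 25.8 W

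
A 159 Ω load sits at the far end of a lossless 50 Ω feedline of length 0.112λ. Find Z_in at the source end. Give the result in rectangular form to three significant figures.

Z_in ≈ 33 − j46.7 Ω

βl = 2π × 0.112 = 40.3°
tan(βl) = tan(40.3°) = 0.849
Z_in = Z_0·(Z_L + jZ_0·tanβl)/(Z_0 + jZ_L·tanβl)
     = 50·(159 + j42.4)/(50 + j135)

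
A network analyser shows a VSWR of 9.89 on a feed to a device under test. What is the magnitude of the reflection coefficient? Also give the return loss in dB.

|Γ| = (S − 1)/(S + 1) = (9.89 − 1)/(9.89 + 1) = 8.89/10.9
RL = −20·log₁₀|Γ| = −20·log₁₀(0.816)

|Γ| ≈ 0.816; return loss ≈ 1.76 dB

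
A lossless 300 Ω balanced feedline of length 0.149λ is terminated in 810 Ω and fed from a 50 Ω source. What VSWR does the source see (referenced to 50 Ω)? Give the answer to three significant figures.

βl = 2π × 0.149 = 53.6°
tan(βl) = 1.36
Z_in = Z_0·(Z_L + jZ_0·tanβl)/(Z_0 + jZ_L·tanβl) = 159 − j177 Ω
Γ_s = (Z_in − Z_s)/(Z_in + Z_s) = (109 − j177)/(209 − j177), |Γ_s| = 0.759
VSWR = (1 + |Γ_s|)/(1 − |Γ_s|)

VSWR ≈ 7.31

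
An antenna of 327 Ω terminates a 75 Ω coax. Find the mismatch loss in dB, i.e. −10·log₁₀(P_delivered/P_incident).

Γ = (327 − 75)/(327 + 75) = 0.627
|Γ|² = 0.393, so P_del/P_inc = 1 − |Γ|² = 0.607
ML = −10·log₁₀(1 − |Γ|²)

mismatch loss ≈ 2.17 dB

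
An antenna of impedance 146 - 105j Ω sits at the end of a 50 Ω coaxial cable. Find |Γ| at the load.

Γ = (Z_L − Z_0)/(Z_L + Z_0) = (96 − j105)/(196 − j105)
|Γ| = 142/222

|Γ| ≈ 0.64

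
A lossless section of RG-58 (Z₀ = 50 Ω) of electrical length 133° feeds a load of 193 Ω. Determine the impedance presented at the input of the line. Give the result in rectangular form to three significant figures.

Z_in ≈ 22.9 + j41.1 Ω

tan(βl) = tan(133°) = -1.07
Z_in = Z_0·(Z_L + jZ_0·tanβl)/(Z_0 + jZ_L·tanβl)
     = 50·(193 − j53.6)/(50 − j207)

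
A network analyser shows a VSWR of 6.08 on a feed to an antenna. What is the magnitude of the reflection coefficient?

|Γ| = (S − 1)/(S + 1) = (6.08 − 1)/(6.08 + 1) = 5.08/7.08

|Γ| ≈ 0.718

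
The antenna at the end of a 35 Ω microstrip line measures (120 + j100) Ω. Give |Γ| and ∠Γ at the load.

Γ = (Z_L − Z_0)/(Z_L + Z_0) = (85 + j100)/(155 + j100)
|Γ| = 131/184 = 0.712

Γ ≈ 0.712 ∠ 16.8°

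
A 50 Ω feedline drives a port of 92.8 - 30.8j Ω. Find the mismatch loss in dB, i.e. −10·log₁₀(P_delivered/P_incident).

Γ = (42.8 − j30.8)/(142.8 − j30.8), |Γ| = 0.361
|Γ|² = 0.13, so P_del/P_inc = 1 − |Γ|² = 0.87
ML = −10·log₁₀(1 − |Γ|²)

mismatch loss ≈ 0.606 dB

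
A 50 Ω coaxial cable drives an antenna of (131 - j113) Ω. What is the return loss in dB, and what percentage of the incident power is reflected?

Γ = (81 − j113)/(181 − j113), |Γ| = 0.652
RL = −20·log₁₀(0.652) = 3.72 dB
P_refl/P_inc = |Γ|² = 0.425

RL ≈ 3.72 dB; 42.5% of incident power reflected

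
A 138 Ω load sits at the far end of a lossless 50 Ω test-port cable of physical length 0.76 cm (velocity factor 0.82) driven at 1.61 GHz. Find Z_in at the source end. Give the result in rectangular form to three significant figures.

Z_in ≈ 84.9 − j59.6 Ω

λ = v/f = 0.82·c / 1.61 GHz = 0.153 m
βl = 2π·l/λ = 2π × 0.0497 = 17.9°
tan(βl) = tan(17.9°) = 0.323
Z_in = Z_0·(Z_L + jZ_0·tanβl)/(Z_0 + jZ_L·tanβl)
     = 50·(138 + j16.2)/(50 + j44.6)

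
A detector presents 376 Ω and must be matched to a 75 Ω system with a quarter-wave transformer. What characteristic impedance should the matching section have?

Z_qwt = √(Z_0·R_L) = √(75 × 376) = √28200

Z_qwt ≈ 168 Ω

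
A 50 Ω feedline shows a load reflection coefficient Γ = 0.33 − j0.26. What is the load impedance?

Z_L ≈ 79.7 − j50.3 Ω

Z_L = Z_0·(1 + Γ)/(1 − Γ) = 50·(1.33 − j0.26)/(0.67 + j0.26)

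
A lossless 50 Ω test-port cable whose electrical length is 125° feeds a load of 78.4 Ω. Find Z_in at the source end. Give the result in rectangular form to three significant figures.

tan(βl) = tan(125°) = -1.43
Z_in = Z_0·(Z_L + jZ_0·tanβl)/(Z_0 + jZ_L·tanβl)
     = 50·(78.4 − j71.4)/(50 − j112)

Z_in ≈ 39.6 + j17.3 Ω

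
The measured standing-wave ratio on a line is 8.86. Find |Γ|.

|Γ| ≈ 0.797

|Γ| = (S − 1)/(S + 1) = (8.86 − 1)/(8.86 + 1) = 7.86/9.86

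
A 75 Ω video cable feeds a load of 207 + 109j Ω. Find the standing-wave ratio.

Γ = (Z_L − Z_0)/(Z_L + Z_0) = (132 + j109)/(282 + j109)
|Γ| = 171/302 = 0.566
VSWR = (1 + |Γ|)/(1 − |Γ|) = 1.57/0.434

VSWR ≈ 3.61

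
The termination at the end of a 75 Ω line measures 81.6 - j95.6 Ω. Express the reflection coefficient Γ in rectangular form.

Γ = (Z_L − Z_0)/(Z_L + Z_0) = (6.6 − j95.6)/(156.6 − j95.6)

Γ ≈ 0.302 − j0.426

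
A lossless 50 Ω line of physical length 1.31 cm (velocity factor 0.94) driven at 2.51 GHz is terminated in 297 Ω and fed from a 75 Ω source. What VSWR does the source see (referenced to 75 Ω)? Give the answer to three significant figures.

λ = v/f = 0.94·c / 2.51 GHz = 0.112 m
βl = 2π·l/λ = 2π × 0.117 = 42°
tan(βl) = 0.9
Z_in = Z_0·(Z_L + jZ_0·tanβl)/(Z_0 + jZ_L·tanβl) = 18.2 − j52.2 Ω
Γ_s = (Z_in − Z_s)/(Z_in + Z_s) = (-56.8 − j52.2)/(93.2 − j52.2), |Γ_s| = 0.722
VSWR = (1 + |Γ_s|)/(1 − |Γ_s|)

VSWR ≈ 6.2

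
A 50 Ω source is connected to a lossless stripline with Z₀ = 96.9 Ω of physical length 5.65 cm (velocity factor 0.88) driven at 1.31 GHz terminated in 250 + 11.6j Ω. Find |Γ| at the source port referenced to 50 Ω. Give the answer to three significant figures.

|Γ| ≈ 0.204

λ = v/f = 0.88·c / 1.31 GHz = 0.202 m
βl = 2π·l/λ = 2π × 0.28 = 101°
tan(βl) = -5.18
Z_in = Z_0·(Z_L + jZ_0·tanβl)/(Z_0 + jZ_L·tanβl) = 38.4 + j14.1 Ω
Γ_s = (Z_in − Z_s)/(Z_in + Z_s) = (-11.6 + j14.1)/(88.4 + j14.1), |Γ_s| = 0.204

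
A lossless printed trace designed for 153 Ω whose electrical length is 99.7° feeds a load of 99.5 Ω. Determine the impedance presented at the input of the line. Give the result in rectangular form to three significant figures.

Z_in ≈ 226 − j33.4 Ω

tan(βl) = tan(99.7°) = -5.85
Z_in = Z_0·(Z_L + jZ_0·tanβl)/(Z_0 + jZ_L·tanβl)
     = 153·(99.5 − j895)/(153 − j582)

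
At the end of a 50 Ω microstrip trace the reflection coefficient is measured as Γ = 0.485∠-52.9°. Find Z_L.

Z_L ≈ 58.8 − j59.5 Ω

Z_L = Z_0·(1 + Γ)/(1 − Γ) = 50·(1.29 − j0.387)/(0.707 + j0.387)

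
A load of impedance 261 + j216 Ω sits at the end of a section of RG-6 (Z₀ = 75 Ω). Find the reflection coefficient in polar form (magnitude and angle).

Γ = (Z_L − Z_0)/(Z_L + Z_0) = (186 + j216)/(336 + j216)
|Γ| = 285/399 = 0.714

Γ ≈ 0.714 ∠ 16.5°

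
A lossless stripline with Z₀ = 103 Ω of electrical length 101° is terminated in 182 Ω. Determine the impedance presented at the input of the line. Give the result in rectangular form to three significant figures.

Z_in ≈ 59.8 + j13.4 Ω

tan(βl) = tan(101°) = -5.14
Z_in = Z_0·(Z_L + jZ_0·tanβl)/(Z_0 + jZ_L·tanβl)
     = 103·(182 − j530)/(103 − j936)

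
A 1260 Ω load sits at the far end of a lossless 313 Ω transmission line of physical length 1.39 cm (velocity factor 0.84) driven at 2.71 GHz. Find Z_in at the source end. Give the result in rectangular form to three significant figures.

Z_in ≈ 116 − j208 Ω

λ = v/f = 0.84·c / 2.71 GHz = 0.093 m
βl = 2π·l/λ = 2π × 0.149 = 53.8°
tan(βl) = tan(53.8°) = 1.37
Z_in = Z_0·(Z_L + jZ_0·tanβl)/(Z_0 + jZ_L·tanβl)
     = 313·(1260 + j428)/(313 + j1720)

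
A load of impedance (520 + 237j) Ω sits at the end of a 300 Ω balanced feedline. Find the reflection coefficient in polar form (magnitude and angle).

Γ = (Z_L − Z_0)/(Z_L + Z_0) = (220 + j237)/(820 + j237)
|Γ| = 323/854 = 0.379

Γ ≈ 0.379 ∠ 31°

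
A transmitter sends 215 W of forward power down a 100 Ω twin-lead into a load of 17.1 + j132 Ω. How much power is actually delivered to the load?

P_delivered ≈ 47.2 W

|Γ| = |(-82.9 + j132)/(117.1 + j132)| = 0.883
|Γ|² = 0.78
P_refl = |Γ|²·P_inc = 168 W, P_del = (1 − |Γ|²)·P_inc = 47.2 W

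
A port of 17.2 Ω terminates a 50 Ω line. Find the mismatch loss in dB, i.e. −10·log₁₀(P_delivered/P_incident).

Γ = (17.2 − 50)/(17.2 + 50) = -0.488
|Γ|² = 0.238, so P_del/P_inc = 1 − |Γ|² = 0.762
ML = −10·log₁₀(1 − |Γ|²)

mismatch loss ≈ 1.18 dB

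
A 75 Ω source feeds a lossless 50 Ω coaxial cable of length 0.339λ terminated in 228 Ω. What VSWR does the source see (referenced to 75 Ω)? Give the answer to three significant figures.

βl = 2π × 0.339 = 122°
tan(βl) = -1.6
Z_in = Z_0·(Z_L + jZ_0·tanβl)/(Z_0 + jZ_L·tanβl) = 15 + j29.2 Ω
Γ_s = (Z_in − Z_s)/(Z_in + Z_s) = (-60 + j29.2)/(90 + j29.2), |Γ_s| = 0.706
VSWR = (1 + |Γ_s|)/(1 − |Γ_s|)

VSWR ≈ 5.8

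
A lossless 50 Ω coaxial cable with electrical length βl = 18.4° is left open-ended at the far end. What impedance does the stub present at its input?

Z_in ≈ −j150 Ω

tan(βl) = 0.333
For an open-ended stub, Z_in = −jZ_0·cot(βl) = −jZ_0/tan(βl)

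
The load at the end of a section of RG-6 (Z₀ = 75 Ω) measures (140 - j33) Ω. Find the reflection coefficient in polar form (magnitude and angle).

Γ = (Z_L − Z_0)/(Z_L + Z_0) = (65 − j33)/(215 − j33)
|Γ| = 72.9/218 = 0.335

Γ ≈ 0.335 ∠ -18.2°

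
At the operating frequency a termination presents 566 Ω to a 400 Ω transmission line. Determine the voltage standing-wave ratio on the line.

VSWR ≈ 1.42

For a purely resistive load, VSWR = R_L/Z_0 or Z_0/R_L (whichever > 1) = 566/400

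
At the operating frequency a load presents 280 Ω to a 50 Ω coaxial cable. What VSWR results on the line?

For a purely resistive load, VSWR = R_L/Z_0 or Z_0/R_L (whichever > 1) = 280/50

VSWR ≈ 5.6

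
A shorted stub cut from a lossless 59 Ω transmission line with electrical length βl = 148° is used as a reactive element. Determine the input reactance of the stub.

tan(βl) = -0.625
For a shorted stub, Z_in = jZ_0·tan(βl)

X_in ≈ -36.9 Ω (capacitive)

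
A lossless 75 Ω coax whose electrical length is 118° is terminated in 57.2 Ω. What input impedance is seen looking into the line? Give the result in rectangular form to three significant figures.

tan(βl) = tan(118°) = -1.88
Z_in = Z_0·(Z_L + jZ_0·tanβl)/(Z_0 + jZ_L·tanβl)
     = 75·(57.2 − j141)/(75 − j108)

Z_in ≈ 84.9 − j19.3 Ω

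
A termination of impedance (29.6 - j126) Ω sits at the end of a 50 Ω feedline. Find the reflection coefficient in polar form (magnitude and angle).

Γ ≈ 0.856 ∠ -41.5°

Γ = (Z_L − Z_0)/(Z_L + Z_0) = (-20.4 − j126)/(79.6 − j126)
|Γ| = 128/149 = 0.856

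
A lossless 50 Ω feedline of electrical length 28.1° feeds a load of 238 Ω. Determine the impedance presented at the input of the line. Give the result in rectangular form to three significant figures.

tan(βl) = tan(28.1°) = 0.534
Z_in = Z_0·(Z_L + jZ_0·tanβl)/(Z_0 + jZ_L·tanβl)
     = 50·(238 + j26.7)/(50 + j127)

Z_in ≈ 41 − j77.5 Ω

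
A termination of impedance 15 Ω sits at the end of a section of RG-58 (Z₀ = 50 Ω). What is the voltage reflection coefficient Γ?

Γ = (Z_L − Z_0)/(Z_L + Z_0) = (15 − 50)/(15 + 50) = -35/65

Γ = -0.538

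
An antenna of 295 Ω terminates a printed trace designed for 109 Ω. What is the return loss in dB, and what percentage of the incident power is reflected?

RL ≈ 6.74 dB; 21.2% of incident power reflected

Γ = (295 − 109)/(295 + 109) = 0.46
RL = −20·log₁₀(0.46) = 6.74 dB
P_refl/P_inc = |Γ|² = 0.212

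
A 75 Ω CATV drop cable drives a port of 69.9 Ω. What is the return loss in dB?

Γ = (69.9 − 75)/(69.9 + 75) = -0.0352
RL = −20·log₁₀|Γ| = −20·log₁₀(0.0352)

RL ≈ 29.1 dB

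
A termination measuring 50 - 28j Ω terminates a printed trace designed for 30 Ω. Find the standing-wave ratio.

VSWR ≈ 2.37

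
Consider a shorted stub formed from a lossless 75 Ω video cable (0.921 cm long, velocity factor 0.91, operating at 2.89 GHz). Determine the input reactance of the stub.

X_in ≈ 52.7 Ω (inductive)

λ = v/f = 0.91·c / 2.89 GHz = 0.0945 m
βl = 2π·l/λ = 2π × 0.0975 = 35.1°
tan(βl) = 0.703
For a shorted stub, Z_in = jZ_0·tan(βl)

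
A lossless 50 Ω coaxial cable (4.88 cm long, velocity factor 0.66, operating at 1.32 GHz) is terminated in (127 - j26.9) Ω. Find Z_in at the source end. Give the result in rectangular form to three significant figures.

Z_in ≈ 24.8 + j25.9 Ω

λ = v/f = 0.66·c / 1.32 GHz = 0.15 m
βl = 2π·l/λ = 2π × 0.325 = 117°
tan(βl) = tan(117°) = -1.95
Z_in = Z_0·(Z_L + jZ_0·tanβl)/(Z_0 + jZ_L·tanβl)
     = 50·(127 − j125)/(-2.52 − j248)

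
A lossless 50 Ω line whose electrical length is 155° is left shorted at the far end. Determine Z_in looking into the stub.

Z_in ≈ −j23.3 Ω

tan(βl) = -0.466
For a shorted stub, Z_in = jZ_0·tan(βl)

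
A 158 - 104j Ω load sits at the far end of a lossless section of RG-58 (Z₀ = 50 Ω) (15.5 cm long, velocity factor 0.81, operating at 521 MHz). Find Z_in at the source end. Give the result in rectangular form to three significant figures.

Z_in ≈ 17 + j36.6 Ω

λ = v/f = 0.81·c / 521 MHz = 0.466 m
βl = 2π·l/λ = 2π × 0.332 = 120°
tan(βl) = tan(120°) = -1.76
Z_in = Z_0·(Z_L + jZ_0·tanβl)/(Z_0 + jZ_L·tanβl)
     = 50·(158 − j192)/(-133 − j278)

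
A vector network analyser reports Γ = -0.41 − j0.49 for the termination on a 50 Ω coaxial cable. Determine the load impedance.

Z_L ≈ 13.3 − j22 Ω

Z_L = Z_0·(1 + Γ)/(1 − Γ) = 50·(0.59 − j0.49)/(1.41 + j0.49)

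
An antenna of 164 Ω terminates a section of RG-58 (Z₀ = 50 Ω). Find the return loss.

Γ = (164 − 50)/(164 + 50) = 0.533
RL = −20·log₁₀|Γ| = −20·log₁₀(0.533)

RL ≈ 5.47 dB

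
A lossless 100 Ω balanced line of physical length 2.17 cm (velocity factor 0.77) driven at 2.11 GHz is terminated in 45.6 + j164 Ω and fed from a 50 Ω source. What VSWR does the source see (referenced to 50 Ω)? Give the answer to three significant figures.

VSWR ≈ 11.4

λ = v/f = 0.77·c / 2.11 GHz = 0.109 m
βl = 2π·l/λ = 2π × 0.198 = 71.4°
tan(βl) = 2.96
Z_in = Z_0·(Z_L + jZ_0·tanβl)/(Z_0 + jZ_L·tanβl) = 26.7 − j110 Ω
Γ_s = (Z_in − Z_s)/(Z_in + Z_s) = (-23.3 − j110)/(76.7 − j110), |Γ_s| = 0.838
VSWR = (1 + |Γ_s|)/(1 − |Γ_s|)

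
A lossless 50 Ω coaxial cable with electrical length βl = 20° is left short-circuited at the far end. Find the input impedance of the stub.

Z_in ≈ +j18.2 Ω

tan(βl) = 0.364
For a short-circuited stub, Z_in = jZ_0·tan(βl)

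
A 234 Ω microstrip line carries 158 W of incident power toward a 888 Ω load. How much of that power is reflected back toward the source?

Γ = (888 − 234)/(888 + 234) = 0.583
|Γ|² = 0.34
P_refl = |Γ|²·P_inc = 53.7 W, P_del = (1 − |Γ|²)·P_inc = 104 W

P_reflected ≈ 53.7 W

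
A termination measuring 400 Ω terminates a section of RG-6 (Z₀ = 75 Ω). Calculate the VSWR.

VSWR ≈ 5.33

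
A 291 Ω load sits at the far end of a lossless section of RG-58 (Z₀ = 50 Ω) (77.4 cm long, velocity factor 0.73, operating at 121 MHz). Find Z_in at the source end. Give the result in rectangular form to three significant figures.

λ = v/f = 0.73·c / 121 MHz = 1.81 m
βl = 2π·l/λ = 2π × 0.428 = 154°
tan(βl) = tan(154°) = -0.489
Z_in = Z_0·(Z_L + jZ_0·tanβl)/(Z_0 + jZ_L·tanβl)
     = 50·(291 − j24.4)/(50 − j142)

Z_in ≈ 39.7 + j88.4 Ω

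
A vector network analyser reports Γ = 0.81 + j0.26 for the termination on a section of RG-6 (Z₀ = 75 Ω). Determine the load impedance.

Z_L ≈ 200 + j376 Ω

Z_L = Z_0·(1 + Γ)/(1 − Γ) = 75·(1.81 + j0.26)/(0.19 − j0.26)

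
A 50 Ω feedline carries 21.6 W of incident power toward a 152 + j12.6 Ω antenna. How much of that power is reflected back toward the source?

P_reflected ≈ 5.57 W

|Γ| = |(102 + j12.6)/(202 + j12.6)| = 0.508
|Γ|² = 0.258
P_refl = |Γ|²·P_inc = 5.57 W, P_del = (1 − |Γ|²)·P_inc = 16 W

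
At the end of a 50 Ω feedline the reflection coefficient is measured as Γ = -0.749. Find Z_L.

Z_L = Z_0·(1 + Γ)/(1 − Γ) = 50·(0.251)/(1.75)

Z_L ≈ 7.18 Ω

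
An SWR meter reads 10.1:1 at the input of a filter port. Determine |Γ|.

|Γ| ≈ 0.82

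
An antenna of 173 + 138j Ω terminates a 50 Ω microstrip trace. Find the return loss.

Γ = (123 + j138)/(223 + j138), |Γ| = 0.705
RL = −20·log₁₀|Γ| = −20·log₁₀(0.705)

RL ≈ 3.04 dB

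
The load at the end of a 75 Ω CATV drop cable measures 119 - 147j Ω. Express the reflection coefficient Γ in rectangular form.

Γ = (Z_L − Z_0)/(Z_L + Z_0) = (44 − j147)/(194 − j147)

Γ ≈ 0.509 − j0.372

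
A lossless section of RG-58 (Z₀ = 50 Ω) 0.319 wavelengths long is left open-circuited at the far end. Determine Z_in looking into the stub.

βl = 2π × 0.319 = 115°
tan(βl) = -2.16
For an open-circuited stub, Z_in = −jZ_0·cot(βl) = −jZ_0/tan(βl)

Z_in ≈ +j23.1 Ω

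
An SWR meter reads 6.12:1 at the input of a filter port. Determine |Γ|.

|Γ| = (S − 1)/(S + 1) = (6.12 − 1)/(6.12 + 1) = 5.12/7.12

|Γ| ≈ 0.719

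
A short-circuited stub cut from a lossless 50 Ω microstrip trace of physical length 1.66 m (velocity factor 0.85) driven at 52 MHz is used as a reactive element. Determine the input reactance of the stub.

X_in ≈ -80.4 Ω (capacitive)

λ = v/f = 0.85·c / 52 MHz = 4.9 m
βl = 2π·l/λ = 2π × 0.339 = 122°
tan(βl) = -1.61
For a short-circuited stub, Z_in = jZ_0·tan(βl)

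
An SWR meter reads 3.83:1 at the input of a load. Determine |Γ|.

|Γ| ≈ 0.586

|Γ| = (S − 1)/(S + 1) = (3.83 − 1)/(3.83 + 1) = 2.83/4.83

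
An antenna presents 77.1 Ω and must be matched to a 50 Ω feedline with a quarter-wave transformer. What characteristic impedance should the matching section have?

Z_qwt = √(Z_0·R_L) = √(50 × 77.1) = √3855

Z_qwt ≈ 62.1 Ω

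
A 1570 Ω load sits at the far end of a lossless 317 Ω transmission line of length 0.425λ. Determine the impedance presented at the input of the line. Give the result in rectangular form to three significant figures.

Z_in ≈ 268 + j516 Ω

βl = 2π × 0.425 = 153°
tan(βl) = tan(153°) = -0.51
Z_in = Z_0·(Z_L + jZ_0·tanβl)/(Z_0 + jZ_L·tanβl)
     = 317·(1570 − j162)/(317 − j800)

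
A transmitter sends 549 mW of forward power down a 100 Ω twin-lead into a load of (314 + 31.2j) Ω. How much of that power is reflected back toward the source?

P_reflected ≈ 149 mW

|Γ| = |(214 + j31.2)/(414 + j31.2)| = 0.521
|Γ|² = 0.271
P_refl = |Γ|²·P_inc = 149 mW, P_del = (1 − |Γ|²)·P_inc = 400 mW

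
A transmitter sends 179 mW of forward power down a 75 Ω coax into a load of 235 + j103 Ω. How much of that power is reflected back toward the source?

P_reflected ≈ 60.7 mW

|Γ| = |(160 + j103)/(310 + j103)| = 0.583
|Γ|² = 0.339
P_refl = |Γ|²·P_inc = 60.7 mW, P_del = (1 − |Γ|²)·P_inc = 118 mW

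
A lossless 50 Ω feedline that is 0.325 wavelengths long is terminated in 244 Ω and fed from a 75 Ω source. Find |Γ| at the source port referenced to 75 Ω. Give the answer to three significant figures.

βl = 2π × 0.325 = 117°
tan(βl) = -1.96
Z_in = Z_0·(Z_L + jZ_0·tanβl)/(Z_0 + jZ_L·tanβl) = 12.8 + j24.1 Ω
Γ_s = (Z_in − Z_s)/(Z_in + Z_s) = (-62.2 + j24.1)/(87.8 + j24.1), |Γ_s| = 0.733

|Γ| ≈ 0.733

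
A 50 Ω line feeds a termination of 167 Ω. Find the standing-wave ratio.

VSWR ≈ 3.34

For a purely resistive load, VSWR = R_L/Z_0 or Z_0/R_L (whichever > 1) = 167/50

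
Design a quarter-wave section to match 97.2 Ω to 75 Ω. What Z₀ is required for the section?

Z_qwt ≈ 85.4 Ω

Z_qwt = √(Z_0·R_L) = √(75 × 97.2) = √7290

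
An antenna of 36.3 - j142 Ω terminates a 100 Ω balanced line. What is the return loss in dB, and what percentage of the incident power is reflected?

Γ = (-63.7 − j142)/(136.3 − j142), |Γ| = 0.791
RL = −20·log₁₀(0.791) = 2.04 dB
P_refl/P_inc = |Γ|² = 0.625

RL ≈ 2.04 dB; 62.5% of incident power reflected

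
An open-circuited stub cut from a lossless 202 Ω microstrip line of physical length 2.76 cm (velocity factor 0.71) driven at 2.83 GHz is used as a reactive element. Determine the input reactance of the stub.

λ = v/f = 0.71·c / 2.83 GHz = 0.0753 m
βl = 2π·l/λ = 2π × 0.367 = 132°
tan(βl) = -1.11
For an open-circuited stub, Z_in = −jZ_0·cot(βl) = −jZ_0/tan(βl)

X_in ≈ 182 Ω (inductive)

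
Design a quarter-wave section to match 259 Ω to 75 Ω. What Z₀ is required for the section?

Z_qwt = √(Z_0·R_L) = √(75 × 259) = √19420

Z_qwt ≈ 139 Ω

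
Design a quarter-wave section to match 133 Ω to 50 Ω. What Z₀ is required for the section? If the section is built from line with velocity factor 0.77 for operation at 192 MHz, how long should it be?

Z_qwt = √(Z_0·R_L) = √(50 × 133) = √6650
λ = 0.77·c/f = 1.2 m, so l = λ/4 = 0.301 m

Z_qwt ≈ 81.5 Ω; length ≈ 30.1 cm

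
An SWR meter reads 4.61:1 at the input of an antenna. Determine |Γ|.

|Γ| ≈ 0.643

|Γ| = (S − 1)/(S + 1) = (4.61 − 1)/(4.61 + 1) = 3.61/5.61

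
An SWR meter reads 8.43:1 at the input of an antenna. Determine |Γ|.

|Γ| = (S − 1)/(S + 1) = (8.43 − 1)/(8.43 + 1) = 7.43/9.43

|Γ| ≈ 0.788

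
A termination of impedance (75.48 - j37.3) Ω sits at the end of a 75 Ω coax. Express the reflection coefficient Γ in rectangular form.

Γ = (Z_L − Z_0)/(Z_L + Z_0) = (0.48 − j37.3)/(150.5 − j37.3)

Γ ≈ 0.0609 − j0.233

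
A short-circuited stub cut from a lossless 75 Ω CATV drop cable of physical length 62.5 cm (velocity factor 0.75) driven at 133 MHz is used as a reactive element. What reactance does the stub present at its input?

λ = v/f = 0.75·c / 133 MHz = 1.69 m
βl = 2π·l/λ = 2π × 0.369 = 133°
tan(βl) = -1.07
For a short-circuited stub, Z_in = jZ_0·tan(βl)

X_in ≈ -80.4 Ω (capacitive)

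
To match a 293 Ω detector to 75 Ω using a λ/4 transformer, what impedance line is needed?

Z_qwt ≈ 148 Ω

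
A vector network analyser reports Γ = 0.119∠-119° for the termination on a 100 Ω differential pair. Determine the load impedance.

Z_L ≈ 87.3 − j18.4 Ω

Z_L = Z_0·(1 + Γ)/(1 − Γ) = 100·(0.942 − j0.104)/(1.06 + j0.104)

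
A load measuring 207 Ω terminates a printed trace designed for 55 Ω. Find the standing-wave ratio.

VSWR ≈ 3.76

For a purely resistive load, VSWR = R_L/Z_0 or Z_0/R_L (whichever > 1) = 207/55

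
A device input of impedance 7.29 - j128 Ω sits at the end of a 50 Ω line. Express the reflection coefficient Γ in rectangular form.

Γ = (Z_L − Z_0)/(Z_L + Z_0) = (-42.71 − j128)/(57.29 − j128)

Γ ≈ 0.709 − j0.651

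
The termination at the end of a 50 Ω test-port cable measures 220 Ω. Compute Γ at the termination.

Γ = 0.63

Γ = (Z_L − Z_0)/(Z_L + Z_0) = (220 − 50)/(220 + 50) = 170/270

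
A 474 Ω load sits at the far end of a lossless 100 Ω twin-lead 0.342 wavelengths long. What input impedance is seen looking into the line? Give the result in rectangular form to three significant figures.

βl = 2π × 0.342 = 123°
tan(βl) = tan(123°) = -1.53
Z_in = Z_0·(Z_L + jZ_0·tanβl)/(Z_0 + jZ_L·tanβl)
     = 100·(474 − j153)/(100 − j727)

Z_in ≈ 29.5 + j61.2 Ω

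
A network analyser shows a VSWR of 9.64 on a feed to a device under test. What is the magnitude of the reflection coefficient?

|Γ| ≈ 0.812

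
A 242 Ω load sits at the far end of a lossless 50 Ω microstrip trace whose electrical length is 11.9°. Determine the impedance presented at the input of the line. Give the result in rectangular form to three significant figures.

Z_in ≈ 124 − j116 Ω

tan(βl) = tan(11.9°) = 0.211
Z_in = Z_0·(Z_L + jZ_0·tanβl)/(Z_0 + jZ_L·tanβl)
     = 50·(242 + j10.5)/(50 + j51)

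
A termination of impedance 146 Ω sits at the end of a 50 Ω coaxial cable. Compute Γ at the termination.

Γ = (Z_L − Z_0)/(Z_L + Z_0) = (146 − 50)/(146 + 50) = 96/196

Γ = 0.49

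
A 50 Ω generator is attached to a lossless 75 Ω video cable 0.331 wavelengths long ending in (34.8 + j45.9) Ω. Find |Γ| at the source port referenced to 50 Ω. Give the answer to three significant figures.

βl = 2π × 0.331 = 119°
tan(βl) = -1.79
Z_in = Z_0·(Z_L + jZ_0·tanβl)/(Z_0 + jZ_L·tanβl) = 28.8 − j30.8 Ω
Γ_s = (Z_in − Z_s)/(Z_in + Z_s) = (-21.2 − j30.8)/(78.8 − j30.8), |Γ_s| = 0.442

|Γ| ≈ 0.442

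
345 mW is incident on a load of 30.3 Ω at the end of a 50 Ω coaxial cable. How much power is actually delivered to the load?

Γ = (30.3 − 50)/(30.3 + 50) = -0.245
|Γ|² = 0.0602
P_refl = |Γ|²·P_inc = 20.8 mW, P_del = (1 − |Γ|²)·P_inc = 324 mW

P_delivered ≈ 324 mW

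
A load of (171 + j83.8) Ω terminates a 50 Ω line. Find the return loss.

RL ≈ 4.11 dB

Γ = (121 + j83.8)/(221 + j83.8), |Γ| = 0.623
RL = −20·log₁₀|Γ| = −20·log₁₀(0.623)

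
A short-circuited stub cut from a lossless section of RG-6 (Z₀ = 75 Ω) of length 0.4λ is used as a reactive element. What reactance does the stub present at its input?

X_in ≈ -54.5 Ω (capacitive)

βl = 2π × 0.4 = 144°
tan(βl) = -0.727
For a short-circuited stub, Z_in = jZ_0·tan(βl)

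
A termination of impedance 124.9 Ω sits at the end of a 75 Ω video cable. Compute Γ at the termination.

Γ = (Z_L − Z_0)/(Z_L + Z_0) = (124.9 − 75)/(124.9 + 75) = 49.9/199.9

Γ = 0.25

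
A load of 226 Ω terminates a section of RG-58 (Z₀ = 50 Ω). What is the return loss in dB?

RL ≈ 3.91 dB

Γ = (226 − 50)/(226 + 50) = 0.638
RL = −20·log₁₀|Γ| = −20·log₁₀(0.638)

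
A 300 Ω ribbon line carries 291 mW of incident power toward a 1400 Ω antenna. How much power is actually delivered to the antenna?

Γ = (1400 − 300)/(1400 + 300) = 0.647
|Γ|² = 0.419
P_refl = |Γ|²·P_inc = 122 mW, P_del = (1 − |Γ|²)·P_inc = 169 mW

P_delivered ≈ 169 mW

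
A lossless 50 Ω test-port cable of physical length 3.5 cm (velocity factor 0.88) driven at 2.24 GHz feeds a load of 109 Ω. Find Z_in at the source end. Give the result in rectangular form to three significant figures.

Z_in ≈ 24.6 + j11.8 Ω

λ = v/f = 0.88·c / 2.24 GHz = 0.118 m
βl = 2π·l/λ = 2π × 0.297 = 107°
tan(βl) = tan(107°) = -3.29
Z_in = Z_0·(Z_L + jZ_0·tanβl)/(Z_0 + jZ_L·tanβl)
     = 50·(109 − j164)/(50 − j359)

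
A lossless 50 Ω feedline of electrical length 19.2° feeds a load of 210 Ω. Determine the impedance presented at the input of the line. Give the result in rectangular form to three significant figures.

Z_in ≈ 75 − j92.3 Ω

tan(βl) = tan(19.2°) = 0.348
Z_in = Z_0·(Z_L + jZ_0·tanβl)/(Z_0 + jZ_L·tanβl)
     = 50·(210 + j17.4)/(50 + j73.1)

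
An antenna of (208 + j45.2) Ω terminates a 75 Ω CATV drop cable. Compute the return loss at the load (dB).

RL ≈ 6.19 dB

Γ = (133 + j45.2)/(283 + j45.2), |Γ| = 0.49
RL = −20·log₁₀|Γ| = −20·log₁₀(0.49)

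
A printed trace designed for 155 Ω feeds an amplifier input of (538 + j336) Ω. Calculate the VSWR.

Γ = (Z_L − Z_0)/(Z_L + Z_0) = (383 + j336)/(693 + j336)
|Γ| = 509/770 = 0.662
VSWR = (1 + |Γ|)/(1 − |Γ|) = 1.66/0.338

VSWR ≈ 4.91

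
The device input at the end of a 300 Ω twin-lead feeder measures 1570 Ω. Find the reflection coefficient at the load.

Γ = (Z_L − Z_0)/(Z_L + Z_0) = (1570 − 300)/(1570 + 300) = 1270/1870

Γ = 0.679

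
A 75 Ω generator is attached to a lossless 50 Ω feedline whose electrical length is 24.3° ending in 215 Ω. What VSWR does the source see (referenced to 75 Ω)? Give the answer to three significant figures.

VSWR ≈ 3.5

tan(βl) = 0.452
Z_in = Z_0·(Z_L + jZ_0·tanβl)/(Z_0 + jZ_L·tanβl) = 54.3 − j82.8 Ω
Γ_s = (Z_in − Z_s)/(Z_in + Z_s) = (-20.7 − j82.8)/(129 − j82.8), |Γ_s| = 0.556
VSWR = (1 + |Γ_s|)/(1 − |Γ_s|)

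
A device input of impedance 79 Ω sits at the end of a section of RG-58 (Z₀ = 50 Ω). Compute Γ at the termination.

Γ = (Z_L − Z_0)/(Z_L + Z_0) = (79 − 50)/(79 + 50) = 29/129

Γ = 0.225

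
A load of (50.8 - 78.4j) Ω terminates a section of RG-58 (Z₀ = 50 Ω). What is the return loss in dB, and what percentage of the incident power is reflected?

Γ = (0.8 − j78.4)/(100.8 − j78.4), |Γ| = 0.614
RL = −20·log₁₀(0.614) = 4.24 dB
P_refl/P_inc = |Γ|² = 0.377

RL ≈ 4.24 dB; 37.7% of incident power reflected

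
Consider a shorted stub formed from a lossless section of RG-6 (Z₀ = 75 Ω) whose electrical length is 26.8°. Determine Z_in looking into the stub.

tan(βl) = 0.505
For a shorted stub, Z_in = jZ_0·tan(βl)

Z_in ≈ +j37.9 Ω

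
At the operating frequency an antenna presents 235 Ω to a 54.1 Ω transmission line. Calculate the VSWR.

VSWR ≈ 4.34

For a purely resistive load, VSWR = R_L/Z_0 or Z_0/R_L (whichever > 1) = 235/54.1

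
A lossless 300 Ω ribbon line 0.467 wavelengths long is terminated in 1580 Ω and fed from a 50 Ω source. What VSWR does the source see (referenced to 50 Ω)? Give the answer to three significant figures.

VSWR ≈ 30.3

βl = 2π × 0.467 = 168°
tan(βl) = -0.21
Z_in = Z_0·(Z_L + jZ_0·tanβl)/(Z_0 + jZ_L·tanβl) = 741 + j758 Ω
Γ_s = (Z_in − Z_s)/(Z_in + Z_s) = (691 + j758)/(791 + j758), |Γ_s| = 0.936
VSWR = (1 + |Γ_s|)/(1 − |Γ_s|)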